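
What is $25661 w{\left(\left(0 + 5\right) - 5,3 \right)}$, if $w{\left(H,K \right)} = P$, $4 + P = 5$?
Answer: $25661$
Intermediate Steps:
$P = 1$ ($P = -4 + 5 = 1$)
$w{\left(H,K \right)} = 1$
$25661 w{\left(\left(0 + 5\right) - 5,3 \right)} = 25661 \cdot 1 = 25661$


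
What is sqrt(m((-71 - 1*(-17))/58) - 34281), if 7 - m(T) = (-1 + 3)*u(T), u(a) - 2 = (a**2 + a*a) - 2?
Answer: 5*I*sqrt(1153094)/29 ≈ 185.14*I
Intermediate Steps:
u(a) = 2*a**2 (u(a) = 2 + ((a**2 + a*a) - 2) = 2 + ((a**2 + a**2) - 2) = 2 + (2*a**2 - 2) = 2 + (-2 + 2*a**2) = 2*a**2)
m(T) = 7 - 4*T**2 (m(T) = 7 - (-1 + 3)*2*T**2 = 7 - 2*2*T**2 = 7 - 4*T**2)
sqrt(m((-71 - 1*(-17))/58) - 34281) = sqrt((7 - 4*(-71 - 1*(-17))**2/3364) - 34281) = sqrt((7 - 4*(-71 + 17)**2/3364) - 34281) = sqrt((7 - 4*(-54*1/58)**2) - 34281) = sqrt((7 - 4*(-27/29)**2) - 34281) = sqrt((7 - 4*729/841) - 34281) = sqrt((7 - 2916/841) - 34281) = sqrt(2971/841 - 34281) = sqrt(-28827350/841) = 5*I*sqrt(1153094)/29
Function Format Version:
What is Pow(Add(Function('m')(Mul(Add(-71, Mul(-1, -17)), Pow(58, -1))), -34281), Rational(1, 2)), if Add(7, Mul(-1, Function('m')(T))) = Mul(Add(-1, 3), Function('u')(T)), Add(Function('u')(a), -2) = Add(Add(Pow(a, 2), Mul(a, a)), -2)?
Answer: Mul(Rational(5, 29), I, Pow(1153094, Rational(1, 2))) ≈ Mul(185.14, I)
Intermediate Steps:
Function('u')(a) = Mul(2, Pow(a, 2)) (Function('u')(a) = Add(2, Add(Add(Pow(a, 2), Mul(a, a)), -2)) = Add(2, Add(Add(Pow(a, 2), Pow(a, 2)), -2)) = Add(2, Add(Mul(2, Pow(a, 2)), -2)) = Add(2, Add(-2, Mul(2, Pow(a, 2)))) = Mul(2, Pow(a, 2)))
Function('m')(T) = Add(7, Mul(-4, Pow(T, 2))) (Function('m')(T) = Add(7, Mul(-1, Mul(Add(-1, 3), Mul(2, Pow(T, 2))))) = Add(7, Mul(-1, Mul(2, Mul(2, Pow(T, 2))))) = Add(7, Mul(-1, Mul(4, Pow(T, 2)))) = Add(7, Mul(-4, Pow(T, 2))))
Pow(Add(Function('m')(Mul(Add(-71, Mul(-1, -17)), Pow(58, -1))), -34281), Rational(1, 2)) = Pow(Add(Add(7, Mul(-4, Pow(Mul(Add(-71, Mul(-1, -17)), Pow(58, -1)), 2))), -34281), Rational(1, 2)) = Pow(Add(Add(7, Mul(-4, Pow(Mul(Add(-71, 17), Rational(1, 58)), 2))), -34281), Rational(1, 2)) = Pow(Add(Add(7, Mul(-4, Pow(Mul(-54, Rational(1, 58)), 2))), -34281), Rational(1, 2)) = Pow(Add(Add(7, Mul(-4, Pow(Rational(-27, 29), 2))), -34281), Rational(1, 2)) = Pow(Add(Add(7, Mul(-4, Rational(729, 841))), -34281), Rational(1, 2)) = Pow(Add(Add(7, Rational(-2916, 841)), -34281), Rational(1, 2)) = Pow(Add(Rational(2971, 841), -34281), Rational(1, 2)) = Pow(Rational(-28827350, 841), Rational(1, 2)) = Mul(Rational(5, 29), I, Pow(1153094, Rational(1, 2)))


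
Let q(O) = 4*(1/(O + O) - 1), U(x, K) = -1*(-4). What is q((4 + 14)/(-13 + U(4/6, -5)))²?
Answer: 25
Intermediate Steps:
U(x, K) = 4
q(O) = -4 + 2/O (q(O) = 4*(1/(2*O) - 1) = 4*(-1 + 1/(2*O)) = -4 + 2/O)
q((4 + 14)/(-13 + U(4/6, -5)))² = (-4 + 2/(((4 + 14)/(-13 + 4))))² = (-4 + 2/((18/(-9))))² = (-4 + 2/((18*(-⅑))))² = (-4 + 2/(-2))² = (-4 + 2*(-½))² = (-4 - 1)² = (-5)² = 25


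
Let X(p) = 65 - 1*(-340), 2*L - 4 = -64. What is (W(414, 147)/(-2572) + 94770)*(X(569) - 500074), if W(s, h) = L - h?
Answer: -121793627707773/2572 ≈ -4.7354e+10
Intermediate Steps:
L = -30 (L = 2 + (½)*(-64) = 2 - 32 = -30)
X(p) = 405 (X(p) = 65 + 340 = 405)
W(s, h) = -30 - h
(W(414, 147)/(-2572) + 94770)*(X(569) - 500074) = ((-30 - 1*147)/(-2572) + 94770)*(405 - 500074) = ((-30 - 147)*(-1/2572) + 94770)*(-499669) = (-177*(-1/2572) + 94770)*(-499669) = (177/2572 + 94770)*(-499669) = (243748617/2572)*(-499669) = -121793627707773/2572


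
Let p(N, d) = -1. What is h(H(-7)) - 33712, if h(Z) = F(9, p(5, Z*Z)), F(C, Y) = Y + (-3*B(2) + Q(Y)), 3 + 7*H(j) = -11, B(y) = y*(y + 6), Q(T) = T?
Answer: -33762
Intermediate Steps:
B(y) = y*(6 + y)
H(j) = -2 (H(j) = -3/7 + (⅐)*(-11) = -3/7 - 11/7 = -2)
F(C, Y) = -48 + 2*Y (F(C, Y) = Y + (-6*(6 + 2) + Y) = Y + (-6*8 + Y) = Y + (-3*16 + Y) = Y + (-48 + Y) = -48 + 2*Y)
h(Z) = -50 (h(Z) = -48 + 2*(-1) = -48 - 2 = -50)
h(H(-7)) - 33712 = -50 - 33712 = -33762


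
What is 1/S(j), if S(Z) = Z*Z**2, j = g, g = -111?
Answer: -1/1367631 ≈ -7.3119e-7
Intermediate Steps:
j = -111
S(Z) = Z**3
1/S(j) = 1/((-111)**3) = 1/(-1367631) = -1/1367631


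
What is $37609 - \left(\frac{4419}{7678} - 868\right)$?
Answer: $\frac{295421987}{7678} \approx 38476.0$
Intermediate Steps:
$37609 - \left(\frac{4419}{7678} - 868\right) = 37609 - - \frac{6660085}{7678} = 37609 + \frac{6660085}{7678} = \frac{295421987}{7678}$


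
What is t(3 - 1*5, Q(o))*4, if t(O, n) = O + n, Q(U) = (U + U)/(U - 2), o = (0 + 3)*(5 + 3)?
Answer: 8/11 ≈ 0.72727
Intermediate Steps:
o = 24 (o = 3*8 = 24)
Q(U) = 2*U/(-2 + U) (Q(U) = (2*U)/(-2 + U) = 2*U/(-2 + U))
t(3 - 1*5, Q(o))*4 = ((3 - 1*5) + 2*24/(-2 + 24))*4 = ((3 - 5) + 2*24/22)*4 = (-2 + 2*24*(1/22))*4 = (-2 + 24/11)*4 = (2/11)*4 = 8/11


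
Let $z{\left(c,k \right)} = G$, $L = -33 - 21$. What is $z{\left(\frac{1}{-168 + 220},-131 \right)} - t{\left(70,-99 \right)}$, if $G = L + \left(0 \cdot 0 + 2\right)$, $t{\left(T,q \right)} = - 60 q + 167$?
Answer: $-6159$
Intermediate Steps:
$t{\left(T,q \right)} = 167 - 60 q$
$L = -54$
$G = -52$ ($G = -54 + \left(0 \cdot 0 + 2\right) = -54 + \left(0 + 2\right) = -54 + 2 = -52$)
$z{\left(c,k \right)} = -52$
$z{\left(\frac{1}{-168 + 220},-131 \right)} - t{\left(70,-99 \right)} = -52 - \left(167 - -5940\right) = -52 - \left(167 + 5940\right) = -52 - 6107 = -6159$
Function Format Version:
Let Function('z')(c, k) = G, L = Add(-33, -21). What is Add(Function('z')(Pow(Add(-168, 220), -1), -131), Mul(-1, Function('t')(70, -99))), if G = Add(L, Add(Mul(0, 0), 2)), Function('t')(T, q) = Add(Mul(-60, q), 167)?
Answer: -6159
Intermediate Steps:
Function('t')(T, q) = Add(167, Mul(-60, q))
L = -54
G = -52 (G = Add(-54, Add(Mul(0, 0), 2)) = Add(-54, Add(0, 2)) = Add(-54, 2) = -52)
Function('z')(c, k) = -52
Add(Function('z')(Pow(Add(-168, 220), -1), -131), Mul(-1, Function('t')(70, -99))) = Add(-52, Mul(-1, Add(167, Mul(-60, -99)))) = Add(-52, Mul(-1, Add(167, 5940))) = Add(-52, Mul(-1, 6107)) = Add(-52, -6107) = -6159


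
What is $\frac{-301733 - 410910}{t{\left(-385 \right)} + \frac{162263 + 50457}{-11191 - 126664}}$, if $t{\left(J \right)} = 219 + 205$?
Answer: $- \frac{19648280153}{11647560} \approx -1686.9$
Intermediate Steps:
$t{\left(J \right)} = 424$
$\frac{-301733 - 410910}{t{\left(-385 \right)} + \frac{162263 + 50457}{-11191 - 126664}} = \frac{-301733 - 410910}{424 + \frac{162263 + 50457}{-11191 - 126664}} = - \frac{712643}{424 + \frac{212720}{-137855}} = - \frac{712643}{424 + 212720 \left(- \frac{1}{137855}\right)} = - \frac{712643}{424 - \frac{42544}{27571}} = - \frac{712643}{\frac{11647560}{27571}} = \left(-712643\right) \frac{27571}{11647560} = - \frac{19648280153}{11647560}$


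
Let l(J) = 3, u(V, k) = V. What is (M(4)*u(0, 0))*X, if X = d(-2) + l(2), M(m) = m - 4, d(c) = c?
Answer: 0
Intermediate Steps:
M(m) = -4 + m
X = 1 (X = -2 + 3 = 1)
(M(4)*u(0, 0))*X = ((-4 + 4)*0)*1 = (0*0)*1 = 0*1 = 0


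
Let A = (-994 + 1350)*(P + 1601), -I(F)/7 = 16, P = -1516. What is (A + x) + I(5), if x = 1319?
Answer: 31467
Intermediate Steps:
I(F) = -112 (I(F) = -7*16 = -112)
A = 30260 (A = (-994 + 1350)*(-1516 + 1601) = 356*85 = 30260)
(A + x) + I(5) = (30260 + 1319) - 112 = 31579 - 112 = 31467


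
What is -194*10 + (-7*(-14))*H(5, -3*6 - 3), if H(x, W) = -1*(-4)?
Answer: -1548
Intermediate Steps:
H(x, W) = 4
-194*10 + (-7*(-14))*H(5, -3*6 - 3) = -194*10 - 7*(-14)*4 = -1940 + 98*4 = -1940 + 392 = -1548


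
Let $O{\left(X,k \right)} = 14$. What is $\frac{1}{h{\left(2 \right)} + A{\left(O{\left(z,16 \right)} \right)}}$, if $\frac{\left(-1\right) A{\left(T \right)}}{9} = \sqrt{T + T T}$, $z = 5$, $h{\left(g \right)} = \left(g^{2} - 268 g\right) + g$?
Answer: $- \frac{53}{26389} + \frac{9 \sqrt{210}}{263890} \approx -0.0015142$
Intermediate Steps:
$h{\left(g \right)} = g^{2} - 267 g$
$A{\left(T \right)} = - 9 \sqrt{T + T^{2}}$ ($A{\left(T \right)} = - 9 \sqrt{T + T T} = - 9 \sqrt{T + T^{2}}$)
$\frac{1}{h{\left(2 \right)} + A{\left(O{\left(z,16 \right)} \right)}} = \frac{1}{2 \left(-267 + 2\right) - 9 \sqrt{14 \left(1 + 14\right)}} = \frac{1}{2 \left(-265\right) - 9 \sqrt{14 \cdot 15}} = \frac{1}{-530 - 9 \sqrt{210}}$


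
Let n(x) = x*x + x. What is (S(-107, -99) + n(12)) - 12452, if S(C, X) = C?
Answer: -12403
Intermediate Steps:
n(x) = x + x² (n(x) = x² + x = x + x²)
(S(-107, -99) + n(12)) - 12452 = (-107 + 12*(1 + 12)) - 12452 = (-107 + 12*13) - 12452 = (-107 + 156) - 12452 = 49 - 12452 = -12403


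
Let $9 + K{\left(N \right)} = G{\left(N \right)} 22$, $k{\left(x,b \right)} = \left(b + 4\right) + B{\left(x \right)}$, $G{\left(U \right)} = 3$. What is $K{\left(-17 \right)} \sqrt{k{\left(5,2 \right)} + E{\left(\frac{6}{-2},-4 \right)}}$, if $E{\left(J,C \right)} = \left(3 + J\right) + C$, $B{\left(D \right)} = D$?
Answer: $57 \sqrt{7} \approx 150.81$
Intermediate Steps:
$E{\left(J,C \right)} = 3 + C + J$
$k{\left(x,b \right)} = 4 + b + x$ ($k{\left(x,b \right)} = \left(b + 4\right) + x = \left(4 + b\right) + x = 4 + b + x$)
$K{\left(N \right)} = 57$ ($K{\left(N \right)} = -9 + 3 \cdot 22 = -9 + 66 = 57$)
$K{\left(-17 \right)} \sqrt{k{\left(5,2 \right)} + E{\left(\frac{6}{-2},-4 \right)}} = 57 \sqrt{\left(4 + 2 + 5\right) + \left(3 - 4 + \frac{6}{-2}\right)} = 57 \sqrt{11 + \left(3 - 4 + 6 \left(- \frac{1}{2}\right)\right)} = 57 \sqrt{11 - 4} = 57 \sqrt{7}$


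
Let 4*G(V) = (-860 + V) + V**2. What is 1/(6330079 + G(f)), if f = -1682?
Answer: 2/14073449 ≈ 1.4211e-7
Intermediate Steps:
G(V) = -215 + V/4 + V**2/4 (G(V) = ((-860 + V) + V**2)/4 = (-860 + V + V**2)/4 = -215 + V/4 + V**2/4)
1/(6330079 + G(f)) = 1/(6330079 + (-215 + (1/4)*(-1682) + (1/4)*(-1682)**2)) = 1/(6330079 + (-215 - 841/2 + (1/4)*2829124)) = 1/(6330079 + (-215 - 841/2 + 707281)) = 1/(6330079 + 1413291/2) = 1/(14073449/2) = 2/14073449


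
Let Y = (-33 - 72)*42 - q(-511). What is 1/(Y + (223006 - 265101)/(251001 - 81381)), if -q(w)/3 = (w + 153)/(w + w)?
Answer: -17335164/76434158161 ≈ -0.00022680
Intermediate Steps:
q(w) = -3*(153 + w)/(2*w) (q(w) = -3*(w + 153)/(w + w) = -3*(153 + w)/(2*w))
Y = -2252973/511 (Y = (-33 - 72)*42 - 3*(-153 - 1*(-511))/(2*(-511)) = -105*42 - 3*(-1)*(-153 + 511)/(2*511) = -4410 - 3*(-1)*358/(2*511) = -4410 - 1*(-537/511) = -4410 + 537/511 = -2252973/511 ≈ -4408.9)
1/(Y + (223006 - 265101)/(251001 - 81381)) = 1/(-2252973/511 + (223006 - 265101)/(251001 - 81381)) = 1/(-2252973/511 - 42095/169620) = 1/(-2252973/511 - 42095*1/169620) = 1/(-2252973/511 - 8419/33924) = 1/(-76434158161/17335164) = -17335164/76434158161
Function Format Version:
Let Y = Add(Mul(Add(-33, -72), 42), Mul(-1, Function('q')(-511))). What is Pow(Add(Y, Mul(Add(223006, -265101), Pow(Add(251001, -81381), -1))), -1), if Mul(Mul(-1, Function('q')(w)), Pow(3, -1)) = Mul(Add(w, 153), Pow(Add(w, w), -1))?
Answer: Rational(-17335164, 76434158161) ≈ -0.00022680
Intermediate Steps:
Function('q')(w) = Mul(Rational(-3, 2), Pow(w, -1), Add(153, w)) (Function('q')(w) = Mul(-3, Mul(Add(w, 153), Pow(Add(w, w), -1))) = Mul(-3, Mul(Add(153, w), Pow(Mul(2, w), -1))) = Mul(-3, Mul(Add(153, w), Mul(Rational(1, 2), Pow(w, -1)))) = Mul(-3, Mul(Rational(1, 2), Pow(w, -1), Add(153, w))) = Mul(Rational(-3, 2), Pow(w, -1), Add(153, w)))
Y = Rational(-2252973, 511) (Y = Add(Mul(Add(-33, -72), 42), Mul(-1, Mul(Rational(3, 2), Pow(-511, -1), Add(-153, Mul(-1, -511))))) = Add(Mul(-105, 42), Mul(-1, Mul(Rational(3, 2), Rational(-1, 511), Add(-153, 511)))) = Add(-4410, Mul(-1, Mul(Rational(3, 2), Rational(-1, 511), 358))) = Add(-4410, Mul(-1, Rational(-537, 511))) = Add(-4410, Rational(537, 511)) = Rational(-2252973, 511) ≈ -4408.9)
Pow(Add(Y, Mul(Add(223006, -265101), Pow(Add(251001, -81381), -1))), -1) = Pow(Add(Rational(-2252973, 511), Mul(Add(223006, -265101), Pow(Add(251001, -81381), -1))), -1) = Pow(Add(Rational(-2252973, 511), Mul(-42095, Pow(169620, -1))), -1) = Pow(Add(Rational(-2252973, 511), Mul(-42095, Rational(1, 169620))), -1) = Pow(Add(Rational(-2252973, 511), Rational(-8419, 33924)), -1) = Pow(Rational(-76434158161, 17335164), -1) = Rational(-17335164, 76434158161)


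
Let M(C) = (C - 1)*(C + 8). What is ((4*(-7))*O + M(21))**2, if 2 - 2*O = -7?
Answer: 206116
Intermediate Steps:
O = 9/2 (O = 1 - 1/2*(-7) = 1 + 7/2 = 9/2 ≈ 4.5000)
M(C) = (-1 + C)*(8 + C)
((4*(-7))*O + M(21))**2 = ((4*(-7))*(9/2) + (-8 + 21**2 + 7*21))**2 = (-28*9/2 + (-8 + 441 + 147))**2 = (-126 + 580)**2 = 454**2 = 206116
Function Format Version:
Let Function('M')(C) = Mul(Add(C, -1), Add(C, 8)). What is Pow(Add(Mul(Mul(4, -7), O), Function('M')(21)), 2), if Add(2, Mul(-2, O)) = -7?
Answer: 206116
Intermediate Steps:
O = Rational(9, 2) (O = Add(1, Mul(Rational(-1, 2), -7)) = Add(1, Rational(7, 2)) = Rational(9, 2) ≈ 4.5000)
Function('M')(C) = Mul(Add(-1, C), Add(8, C))
Pow(Add(Mul(Mul(4, -7), O), Function('M')(21)), 2) = Pow(Add(Mul(Mul(4, -7), Rational(9, 2)), Add(-8, Pow(21, 2), Mul(7, 21))), 2) = Pow(Add(Mul(-28, Rational(9, 2)), Add(-8, 441, 147)), 2) = Pow(Add(-126, 580), 2) = Pow(454, 2) = 206116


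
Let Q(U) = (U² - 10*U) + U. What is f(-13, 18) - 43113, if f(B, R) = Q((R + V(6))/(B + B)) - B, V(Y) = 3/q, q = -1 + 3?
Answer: -689483/16 ≈ -43093.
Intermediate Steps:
q = 2
V(Y) = 3/2
Q(U) = U² - 9*U
f(B, R) = -B + (-9 + (3/2 + R)/(2*B))*(3/2 + R)/(2*B) (f(B, R) = ((R + 3/2)/(B + B))*(-9 + (R + 3/2)/(B + B)) - B = ((3/2 + R)/((2*B)))*(-9 + (3/2 + R)/((2*B))) - B = ((3/2 + R)*(1/(2*B)))*(-9 + (3/2 + R)*(1/(2*B))) - B = ((3/2 + R)/(2*B))*(-9 + (3/2 + R)/(2*B)) - B = (-9 + (3/2 + R)/(2*B))*(3/2 + R)/(2*B) - B = -B + (-9 + (3/2 + R)/(2*B))*(3/2 + R)/(2*B))
f(-13, 18) - 43113 = (-1*(-13)³ - (3 + 2*18)*(-3 - 2*18 + 36*(-13))/16)/(-13)² - 43113 = (-1*(-2197) - (3 + 36)*(-3 - 36 - 468)/16)/169 - 43113 = (2197 - 1/16*39*(-507))/169 - 43113 = (2197 + 19773/16)/169 - 43113 = (1/169)*(54925/16) - 43113 = 325/16 - 43113 = -689483/16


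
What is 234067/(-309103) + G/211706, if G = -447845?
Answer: -187983621337/65438959718 ≈ -2.8727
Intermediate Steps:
234067/(-309103) + G/211706 = 234067/(-309103) - 447845/211706 = 234067*(-1/309103) - 447845*1/211706 = -234067/309103 - 447845/211706 = -187983621337/65438959718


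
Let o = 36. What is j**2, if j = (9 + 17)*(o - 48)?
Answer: 97344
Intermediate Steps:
j = -312 (j = (9 + 17)*(36 - 48) = 26*(-12) = -312)
j**2 = (-312)**2 = 97344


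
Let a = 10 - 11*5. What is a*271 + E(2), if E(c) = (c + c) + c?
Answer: -12189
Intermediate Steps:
a = -45 (a = 10 - 55 = -45)
E(c) = 3*c (E(c) = 2*c + c = 3*c)
a*271 + E(2) = -45*271 + 3*2 = -12195 + 6 = -12189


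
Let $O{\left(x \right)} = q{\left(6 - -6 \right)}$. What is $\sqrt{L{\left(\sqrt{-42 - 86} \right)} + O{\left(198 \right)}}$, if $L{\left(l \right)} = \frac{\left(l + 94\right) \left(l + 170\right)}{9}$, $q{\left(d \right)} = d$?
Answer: $\frac{2 \sqrt{3990 + 528 i \sqrt{2}}}{3} \approx 42.293 + 3.9234 i$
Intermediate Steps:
$O{\left(x \right)} = 12$ ($O{\left(x \right)} = 6 - -6 = 6 + 6 = 12$)
$L{\left(l \right)} = \frac{\left(94 + l\right) \left(170 + l\right)}{9}$ ($L{\left(l \right)} = \left(94 + l\right) \left(170 + l\right) \frac{1}{9} = \frac{\left(94 + l\right) \left(170 + l\right)}{9}$)
$\sqrt{L{\left(\sqrt{-42 - 86} \right)} + O{\left(198 \right)}} = \sqrt{\left(\frac{15980}{9} + \frac{\left(\sqrt{-42 - 86}\right)^{2}}{9} + \frac{88 \sqrt{-42 - 86}}{3}\right) + 12} = \sqrt{\left(\frac{15980}{9} + \frac{\left(\sqrt{-128}\right)^{2}}{9} + \frac{88 \sqrt{-128}}{3}\right) + 12} = \sqrt{\left(\frac{15980}{9} + \frac{\left(8 i \sqrt{2}\right)^{2}}{9} + \frac{88 \cdot 8 i \sqrt{2}}{3}\right) + 12} = \sqrt{\left(\frac{15980}{9} + \frac{1}{9} \left(-128\right) + \frac{704 i \sqrt{2}}{3}\right) + 12} = \sqrt{\left(\frac{15980}{9} - \frac{128}{9} + \frac{704 i \sqrt{2}}{3}\right) + 12} = \sqrt{\left(\frac{5284}{3} + \frac{704 i \sqrt{2}}{3}\right) + 12} = \sqrt{\frac{5320}{3} + \frac{704 i \sqrt{2}}{3}}$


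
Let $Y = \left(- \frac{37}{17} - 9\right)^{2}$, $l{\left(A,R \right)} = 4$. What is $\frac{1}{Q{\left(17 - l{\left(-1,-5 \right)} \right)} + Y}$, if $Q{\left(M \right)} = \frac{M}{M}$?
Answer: $\frac{289}{36389} \approx 0.007942$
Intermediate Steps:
$Y = \frac{36100}{289}$ ($Y = \left(\left(-37\right) \frac{1}{17} - 9\right)^{2} = \left(- \frac{37}{17} - 9\right)^{2} = \left(- \frac{190}{17}\right)^{2} = \frac{36100}{289} \approx 124.91$)
$Q{\left(M \right)} = 1$
$\frac{1}{Q{\left(17 - l{\left(-1,-5 \right)} \right)} + Y} = \frac{1}{1 + \frac{36100}{289}} = \frac{1}{\frac{36389}{289}} = \frac{289}{36389}$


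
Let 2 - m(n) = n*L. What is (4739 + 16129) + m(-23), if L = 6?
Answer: 21008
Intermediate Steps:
m(n) = 2 - 6*n (m(n) = 2 - n*6 = 2 - 6*n)
(4739 + 16129) + m(-23) = (4739 + 16129) + (2 - 6*(-23)) = 20868 + (2 + 138) = 20868 + 140 = 21008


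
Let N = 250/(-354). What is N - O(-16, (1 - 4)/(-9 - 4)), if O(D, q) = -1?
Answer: 52/177 ≈ 0.29379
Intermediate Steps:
N = -125/177 (N = 250*(-1/354) = -125/177 ≈ -0.70621)
N - O(-16, (1 - 4)/(-9 - 4)) = -125/177 - 1*(-1) = -125/177 + 1 = 52/177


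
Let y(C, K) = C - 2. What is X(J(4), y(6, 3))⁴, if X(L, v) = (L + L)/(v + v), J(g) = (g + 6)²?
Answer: 390625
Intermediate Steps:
y(C, K) = -2 + C
J(g) = (6 + g)²
X(L, v) = L/v (X(L, v) = (2*L)/((2*v)) = (2*L)*(1/(2*v)) = L/v)
X(J(4), y(6, 3))⁴ = ((6 + 4)²/(-2 + 6))⁴ = (10²/4)⁴ = (100*(¼))⁴ = 25⁴ = 390625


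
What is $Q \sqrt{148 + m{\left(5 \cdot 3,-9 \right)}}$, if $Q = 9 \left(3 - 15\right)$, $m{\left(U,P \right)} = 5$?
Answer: $- 324 \sqrt{17} \approx -1335.9$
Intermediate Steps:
$Q = -108$ ($Q = 9 \left(3 - 15\right) = 9 \left(-12\right) = -108$)
$Q \sqrt{148 + m{\left(5 \cdot 3,-9 \right)}} = - 108 \sqrt{148 + 5} = - 108 \sqrt{153} = - 108 \cdot 3 \sqrt{17} = - 324 \sqrt{17}$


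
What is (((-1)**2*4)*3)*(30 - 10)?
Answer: 240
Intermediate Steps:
(((-1)**2*4)*3)*(30 - 10) = ((1*4)*3)*20 = (4*3)*20 = 12*20 = 240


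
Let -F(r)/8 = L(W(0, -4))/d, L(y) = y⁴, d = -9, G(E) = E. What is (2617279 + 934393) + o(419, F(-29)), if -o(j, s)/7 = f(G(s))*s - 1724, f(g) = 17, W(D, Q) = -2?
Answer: 32058428/9 ≈ 3.5620e+6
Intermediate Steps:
F(r) = 128/9 (F(r) = -8*(-2)⁴/(-9) = -128*(-1)/9 = -8*(-16/9) = 128/9)
o(j, s) = 12068 - 119*s (o(j, s) = -7*(17*s - 1724) = -7*(-1724 + 17*s) = 12068 - 119*s)
(2617279 + 934393) + o(419, F(-29)) = (2617279 + 934393) + (12068 - 119*128/9) = 3551672 + (12068 - 15232/9) = 3551672 + 93380/9 = 32058428/9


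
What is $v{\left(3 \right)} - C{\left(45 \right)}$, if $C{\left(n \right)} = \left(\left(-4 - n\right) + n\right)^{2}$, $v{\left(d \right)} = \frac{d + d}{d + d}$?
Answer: $-15$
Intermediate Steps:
$v{\left(d \right)} = 1$ ($v{\left(d \right)} = \frac{2 d}{2 d} = 2 d \frac{1}{2 d} = 1$)
$C{\left(n \right)} = 16$ ($C{\left(n \right)} = \left(-4\right)^{2} = 16$)
$v{\left(3 \right)} - C{\left(45 \right)} = 1 - 16 = -15$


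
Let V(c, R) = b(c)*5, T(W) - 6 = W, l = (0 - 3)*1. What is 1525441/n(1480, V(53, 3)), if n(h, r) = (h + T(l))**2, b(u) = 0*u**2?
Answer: 1525441/2199289 ≈ 0.69361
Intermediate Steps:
l = -3 (l = -3*1 = -3)
T(W) = 6 + W
b(u) = 0
V(c, R) = 0 (V(c, R) = 0*5 = 0)
n(h, r) = (3 + h)**2 (n(h, r) = (h + (6 - 3))**2 = (h + 3)**2 = (3 + h)**2)
1525441/n(1480, V(53, 3)) = 1525441/((3 + 1480)**2) = 1525441/(1483**2) = 1525441/2199289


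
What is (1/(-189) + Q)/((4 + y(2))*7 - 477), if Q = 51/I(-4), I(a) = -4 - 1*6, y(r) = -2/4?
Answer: 9649/855225 ≈ 0.011282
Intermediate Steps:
y(r) = -½ (y(r) = -2*¼ = -½)
I(a) = -10 (I(a) = -4 - 6 = -10)
Q = -51/10 (Q = 51/(-10) = 51*(-⅒) = -51/10 ≈ -5.1000)
(1/(-189) + Q)/((4 + y(2))*7 - 477) = (1/(-189) - 51/10)/((4 - ½)*7 - 477) = (-1/189 - 51/10)/((7/2)*7 - 477) = -9649/(1890*(49/2 - 477)) = -9649/(1890*(-905/2)) = -9649/1890*(-2/905) = 9649/855225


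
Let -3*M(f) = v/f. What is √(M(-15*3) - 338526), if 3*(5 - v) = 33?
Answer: 2*I*√19042090/15 ≈ 581.83*I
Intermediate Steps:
v = -6 (v = 5 - ⅓*33 = 5 - 11 = -6)
M(f) = 2/f (M(f) = -(-2)/f = 2/f)
√(M(-15*3) - 338526) = √(2/((-15*3)) - 338526) = √(2/(-45) - 338526) = √(2*(-1/45) - 338526) = √(-2/45 - 338526) = √(-15233672/45) = 2*I*√19042090/15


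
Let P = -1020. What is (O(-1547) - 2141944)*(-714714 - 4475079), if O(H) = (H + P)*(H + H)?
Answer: -30102636586722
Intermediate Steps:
O(H) = 2*H*(-1020 + H) (O(H) = (H - 1020)*(H + H) = (-1020 + H)*(2*H) = 2*H*(-1020 + H))
(O(-1547) - 2141944)*(-714714 - 4475079) = (2*(-1547)*(-1020 - 1547) - 2141944)*(-714714 - 4475079) = (2*(-1547)*(-2567) - 2141944)*(-5189793) = (7942298 - 2141944)*(-5189793) = 5800354*(-5189793) = -30102636586722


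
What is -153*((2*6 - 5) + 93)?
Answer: -15300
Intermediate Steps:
-153*((2*6 - 5) + 93) = -153*((12 - 5) + 93) = -153*(7 + 93) = -153*100 = -15300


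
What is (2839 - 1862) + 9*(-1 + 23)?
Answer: 1175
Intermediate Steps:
(2839 - 1862) + 9*(-1 + 23) = 977 + 9*22 = 977 + 198 = 1175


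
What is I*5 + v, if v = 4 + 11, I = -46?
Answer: -215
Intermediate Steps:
v = 15
I*5 + v = -46*5 + 15 = -230 + 15 = -215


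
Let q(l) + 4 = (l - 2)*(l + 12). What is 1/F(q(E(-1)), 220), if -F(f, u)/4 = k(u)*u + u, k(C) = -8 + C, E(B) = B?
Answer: -1/187440 ≈ -5.3350e-6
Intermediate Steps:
q(l) = -4 + (-2 + l)*(12 + l) (q(l) = -4 + (l - 2)*(l + 12) = -4 + (-2 + l)*(12 + l))
F(f, u) = -4*u - 4*u*(-8 + u) (F(f, u) = -4*((-8 + u)*u + u) = -4*(u*(-8 + u) + u) = -4*(u + u*(-8 + u)) = -4*u - 4*u*(-8 + u))
1/F(q(E(-1)), 220) = 1/(4*220*(7 - 1*220)) = 1/(4*220*(7 - 220)) = 1/(4*220*(-213)) = 1/(-187440) = -1/187440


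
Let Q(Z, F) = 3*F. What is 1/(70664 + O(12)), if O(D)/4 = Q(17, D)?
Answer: 1/70808 ≈ 1.4123e-5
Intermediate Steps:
O(D) = 12*D (O(D) = 4*(3*D) = 12*D)
1/(70664 + O(12)) = 1/(70664 + 12*12) = 1/(70664 + 144) = 1/70808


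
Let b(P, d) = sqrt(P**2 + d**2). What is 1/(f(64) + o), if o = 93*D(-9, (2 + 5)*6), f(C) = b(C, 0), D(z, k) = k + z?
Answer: 1/3133 ≈ 0.00031918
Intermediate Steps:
f(C) = sqrt(C**2) (f(C) = sqrt(C**2 + 0**2) = sqrt(C**2 + 0) = sqrt(C**2))
o = 3069 (o = 93*((2 + 5)*6 - 9) = 93*(7*6 - 9) = 93*(42 - 9) = 93*33 = 3069)
1/(f(64) + o) = 1/(sqrt(64**2) + 3069) = 1/(sqrt(4096) + 3069) = 1/(64 + 3069) = 1/3133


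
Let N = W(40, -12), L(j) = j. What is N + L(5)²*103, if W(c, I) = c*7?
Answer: 2855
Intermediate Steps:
W(c, I) = 7*c
N = 280 (N = 7*40 = 280)
N + L(5)²*103 = 280 + 5²*103 = 280 + 25*103 = 280 + 2575 = 2855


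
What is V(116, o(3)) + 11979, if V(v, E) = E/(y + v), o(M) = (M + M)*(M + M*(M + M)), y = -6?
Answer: 658908/55 ≈ 11980.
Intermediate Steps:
o(M) = 2*M*(M + 2*M²) (o(M) = (2*M)*(M + M*(2*M)) = (2*M)*(M + 2*M²) = 2*M*(M + 2*M²))
V(v, E) = E/(-6 + v)
V(116, o(3)) + 11979 = (3²*(2 + 4*3))/(-6 + 116) + 11979 = (9*(2 + 12))/110 + 11979 = (9*14)*(1/110) + 11979 = 126*(1/110) + 11979 = 63/55 + 11979 = 658908/55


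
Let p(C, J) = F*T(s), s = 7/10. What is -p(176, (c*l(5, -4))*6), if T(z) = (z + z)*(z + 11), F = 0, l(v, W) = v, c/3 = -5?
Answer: 0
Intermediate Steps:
c = -15 (c = 3*(-5) = -15)
s = 7/10 (s = 7*(⅒) = 7/10 ≈ 0.70000)
T(z) = 2*z*(11 + z) (T(z) = (2*z)*(11 + z) = 2*z*(11 + z))
p(C, J) = 0 (p(C, J) = 0*(2*(7/10)*(11 + 7/10)) = 0*(2*(7/10)*(117/10)) = 0*(819/50) = 0)
-p(176, (c*l(5, -4))*6) = -1*0 = 0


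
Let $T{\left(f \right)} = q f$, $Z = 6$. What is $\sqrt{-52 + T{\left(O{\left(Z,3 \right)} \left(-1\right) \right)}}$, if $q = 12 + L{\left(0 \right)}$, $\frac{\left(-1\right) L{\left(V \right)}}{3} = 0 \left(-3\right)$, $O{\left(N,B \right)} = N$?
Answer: $2 i \sqrt{31} \approx 11.136 i$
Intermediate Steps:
$L{\left(V \right)} = 0$ ($L{\left(V \right)} = - 3 \cdot 0 \left(-3\right) = \left(-3\right) 0 = 0$)
$q = 12$ ($q = 12 + 0 = 12$)
$T{\left(f \right)} = 12 f$
$\sqrt{-52 + T{\left(O{\left(Z,3 \right)} \left(-1\right) \right)}} = \sqrt{-52 + 12 \cdot 6 \left(-1\right)} = \sqrt{-52 + 12 \left(-6\right)} = \sqrt{-52 - 72} = \sqrt{-124} = 2 i \sqrt{31}$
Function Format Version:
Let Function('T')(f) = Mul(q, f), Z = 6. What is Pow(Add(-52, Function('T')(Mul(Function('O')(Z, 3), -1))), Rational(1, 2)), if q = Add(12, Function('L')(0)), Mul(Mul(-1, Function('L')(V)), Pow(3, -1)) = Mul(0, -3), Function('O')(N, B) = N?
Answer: Mul(2, I, Pow(31, Rational(1, 2))) ≈ Mul(11.136, I)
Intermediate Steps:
Function('L')(V) = 0 (Function('L')(V) = Mul(-3, Mul(0, -3)) = Mul(-3, 0) = 0)
q = 12 (q = Add(12, 0) = 12)
Function('T')(f) = Mul(12, f)
Pow(Add(-52, Function('T')(Mul(Function('O')(Z, 3), -1))), Rational(1, 2)) = Pow(Add(-52, Mul(12, Mul(6, -1))), Rational(1, 2)) = Pow(Add(-52, Mul(12, -6)), Rational(1, 2)) = Pow(Add(-52, -72), Rational(1, 2)) = Pow(-124, Rational(1, 2)) = Mul(2, I, Pow(31, Rational(1, 2)))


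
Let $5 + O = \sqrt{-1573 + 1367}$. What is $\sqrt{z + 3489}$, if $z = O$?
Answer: $\sqrt{3484 + i \sqrt{206}} \approx 59.026 + 0.1216 i$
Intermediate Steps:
$O = -5 + i \sqrt{206}$ ($O = -5 + \sqrt{-1573 + 1367} = -5 + \sqrt{-206} = -5 + i \sqrt{206} \approx -5.0 + 14.353 i$)
$z = -5 + i \sqrt{206} \approx -5.0 + 14.353 i$
$\sqrt{z + 3489} = \sqrt{\left(-5 + i \sqrt{206}\right) + 3489} = \sqrt{3484 + i \sqrt{206}}$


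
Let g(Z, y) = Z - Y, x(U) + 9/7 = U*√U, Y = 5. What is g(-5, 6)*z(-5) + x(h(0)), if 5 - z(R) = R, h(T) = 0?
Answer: -709/7 ≈ -101.29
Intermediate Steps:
z(R) = 5 - R
x(U) = -9/7 + U^(3/2) (x(U) = -9/7 + U*√U = -9/7 + U^(3/2))
g(Z, y) = -5 + Z (g(Z, y) = Z - 1*5 = Z - 5 = -5 + Z)
g(-5, 6)*z(-5) + x(h(0)) = (-5 - 5)*(5 - 1*(-5)) + (-9/7 + 0^(3/2)) = -10*(5 + 5) + (-9/7 + 0) = -10*10 - 9/7 = -100 - 9/7 = -709/7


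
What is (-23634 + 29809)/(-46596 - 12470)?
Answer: -6175/59066 ≈ -0.10454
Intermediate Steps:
(-23634 + 29809)/(-46596 - 12470) = 6175/(-59066) = 6175*(-1/59066) = -6175/59066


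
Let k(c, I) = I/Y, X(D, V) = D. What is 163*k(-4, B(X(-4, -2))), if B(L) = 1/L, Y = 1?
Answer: -163/4 ≈ -40.750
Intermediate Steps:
k(c, I) = I (k(c, I) = I/1 = I*1 = I)
163*k(-4, B(X(-4, -2))) = 163/(-4) = 163*(-¼) = -163/4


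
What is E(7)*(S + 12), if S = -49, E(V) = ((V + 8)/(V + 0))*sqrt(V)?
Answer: -555*sqrt(7)/7 ≈ -209.77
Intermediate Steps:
E(V) = (8 + V)/sqrt(V) (E(V) = ((8 + V)/V)*sqrt(V) = (8 + V)/sqrt(V))
E(7)*(S + 12) = ((8 + 7)/sqrt(7))*(-49 + 12) = ((sqrt(7)/7)*15)*(-37) = (15*sqrt(7)/7)*(-37) = -555*sqrt(7)/7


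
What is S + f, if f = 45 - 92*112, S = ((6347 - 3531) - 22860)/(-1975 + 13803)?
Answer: -30340874/2957 ≈ -10261.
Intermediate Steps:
S = -5011/2957 (S = (2816 - 22860)/11828 = -20044*1/11828 = -5011/2957 ≈ -1.6946)
f = -10259 (f = 45 - 10304 = -10259)
S + f = -5011/2957 - 10259 = -30340874/2957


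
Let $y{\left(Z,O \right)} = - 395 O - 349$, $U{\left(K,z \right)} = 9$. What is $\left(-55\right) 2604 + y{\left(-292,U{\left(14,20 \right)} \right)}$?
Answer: $-147124$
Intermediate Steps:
$y{\left(Z,O \right)} = -349 - 395 O$
$\left(-55\right) 2604 + y{\left(-292,U{\left(14,20 \right)} \right)} = \left(-55\right) 2604 - 3904 = -143220 - 3904 = -147124$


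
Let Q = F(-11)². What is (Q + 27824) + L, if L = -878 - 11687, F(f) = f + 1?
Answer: 15359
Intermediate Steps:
F(f) = 1 + f
Q = 100 (Q = (1 - 11)² = (-10)² = 100)
L = -12565
(Q + 27824) + L = (100 + 27824) - 12565 = 27924 - 12565 = 15359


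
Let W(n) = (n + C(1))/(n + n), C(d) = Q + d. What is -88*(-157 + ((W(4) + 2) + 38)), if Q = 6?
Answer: 10175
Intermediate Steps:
C(d) = 6 + d
W(n) = (7 + n)/(2*n) (W(n) = (n + (6 + 1))/(n + n) = (n + 7)/((2*n)) = (7 + n)*(1/(2*n)) = (7 + n)/(2*n))
-88*(-157 + ((W(4) + 2) + 38)) = -88*(-157 + (((½)*(7 + 4)/4 + 2) + 38)) = -88*(-157 + (((½)*(¼)*11 + 2) + 38)) = -88*(-157 + ((11/8 + 2) + 38)) = -88*(-157 + (27/8 + 38)) = -88*(-157 + 331/8) = -88*(-925/8) = 10175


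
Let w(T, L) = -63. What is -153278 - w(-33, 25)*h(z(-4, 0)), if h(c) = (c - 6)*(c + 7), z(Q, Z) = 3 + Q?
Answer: -155924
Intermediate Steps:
h(c) = (-6 + c)*(7 + c)
-153278 - w(-33, 25)*h(z(-4, 0)) = -153278 - (-63)*(-42 + (3 - 4) + (3 - 4)²) = -153278 - (-63)*(-42 - 1 + (-1)²) = -153278 - (-63)*(-42 - 1 + 1) = -153278 - (-63)*(-42) = -153278 - 1*2646 = -153278 - 2646 = -155924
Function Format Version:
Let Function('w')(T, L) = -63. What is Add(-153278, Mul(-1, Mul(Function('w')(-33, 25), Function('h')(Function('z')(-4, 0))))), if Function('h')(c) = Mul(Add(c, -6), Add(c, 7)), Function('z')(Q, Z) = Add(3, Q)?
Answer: -155924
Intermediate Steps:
Function('h')(c) = Mul(Add(-6, c), Add(7, c))
Add(-153278, Mul(-1, Mul(Function('w')(-33, 25), Function('h')(Function('z')(-4, 0))))) = Add(-153278, Mul(-1, Mul(-63, Add(-42, Add(3, -4), Pow(Add(3, -4), 2))))) = Add(-153278, Mul(-1, Mul(-63, Add(-42, -1, Pow(-1, 2))))) = Add(-153278, Mul(-1, Mul(-63, Add(-42, -1, 1)))) = Add(-153278, Mul(-1, Mul(-63, -42))) = Add(-153278, Mul(-1, 2646)) = Add(-153278, -2646) = -155924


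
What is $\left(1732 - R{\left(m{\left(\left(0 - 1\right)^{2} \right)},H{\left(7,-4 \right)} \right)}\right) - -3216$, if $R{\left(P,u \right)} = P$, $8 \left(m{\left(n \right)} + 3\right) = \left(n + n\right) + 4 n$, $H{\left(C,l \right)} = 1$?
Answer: $\frac{19801}{4} \approx 4950.3$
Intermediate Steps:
$m{\left(n \right)} = -3 + \frac{3 n}{4}$ ($m{\left(n \right)} = -3 + \frac{\left(n + n\right) + 4 n}{8} = -3 + \frac{2 n + 4 n}{8} = -3 + \frac{6 n}{8} = -3 + \frac{3 n}{4}$)
$\left(1732 - R{\left(m{\left(\left(0 - 1\right)^{2} \right)},H{\left(7,-4 \right)} \right)}\right) - -3216 = \left(1732 - \left(-3 + \frac{3 \left(0 - 1\right)^{2}}{4}\right)\right) - -3216 = \left(1732 - \left(-3 + \frac{3 \left(-1\right)^{2}}{4}\right)\right) + 3216 = \left(1732 - \left(-3 + \frac{3}{4} \cdot 1\right)\right) + 3216 = \left(1732 - \left(-3 + \frac{3}{4}\right)\right) + 3216 = \left(1732 - - \frac{9}{4}\right) + 3216 = \left(1732 + \frac{9}{4}\right) + 3216 = \frac{6937}{4} + 3216 = \frac{19801}{4}$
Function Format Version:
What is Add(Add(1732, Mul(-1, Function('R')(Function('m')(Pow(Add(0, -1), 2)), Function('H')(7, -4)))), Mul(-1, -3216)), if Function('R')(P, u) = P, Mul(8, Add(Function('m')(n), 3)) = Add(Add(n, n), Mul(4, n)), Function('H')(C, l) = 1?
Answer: Rational(19801, 4) ≈ 4950.3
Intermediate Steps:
Function('m')(n) = Add(-3, Mul(Rational(3, 4), n)) (Function('m')(n) = Add(-3, Mul(Rational(1, 8), Add(Add(n, n), Mul(4, n)))) = Add(-3, Mul(Rational(1, 8), Add(Mul(2, n), Mul(4, n)))) = Add(-3, Mul(Rational(1, 8), Mul(6, n))) = Add(-3, Mul(Rational(3, 4), n)))
Add(Add(1732, Mul(-1, Function('R')(Function('m')(Pow(Add(0, -1), 2)), Function('H')(7, -4)))), Mul(-1, -3216)) = Add(Add(1732, Mul(-1, Add(-3, Mul(Rational(3, 4), Pow(Add(0, -1), 2))))), Mul(-1, -3216)) = Add(Add(1732, Mul(-1, Add(-3, Mul(Rational(3, 4), Pow(-1, 2))))), 3216) = Add(Add(1732, Mul(-1, Add(-3, Mul(Rational(3, 4), 1)))), 3216) = Add(Add(1732, Mul(-1, Add(-3, Rational(3, 4)))), 3216) = Add(Add(1732, Mul(-1, Rational(-9, 4))), 3216) = Add(Add(1732, Rational(9, 4)), 3216) = Add(Rational(6937, 4), 3216) = Rational(19801, 4)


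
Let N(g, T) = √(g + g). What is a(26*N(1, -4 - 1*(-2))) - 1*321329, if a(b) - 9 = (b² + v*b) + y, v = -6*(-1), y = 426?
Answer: -319542 + 156*√2 ≈ -3.1932e+5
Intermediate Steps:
N(g, T) = √2*√g (N(g, T) = √(2*g) = √2*√g)
v = 6
a(b) = 435 + b² + 6*b (a(b) = 9 + ((b² + 6*b) + 426) = 9 + (426 + b² + 6*b) = 435 + b² + 6*b)
a(26*N(1, -4 - 1*(-2))) - 1*321329 = (435 + (26*(√2*√1))² + 6*(26*(√2*√1))) - 1*321329 = (435 + (26*(√2*1))² + 6*(26*(√2*1))) - 321329 = (435 + (26*√2)² + 6*(26*√2)) - 321329 = (435 + 1352 + 156*√2) - 321329 = (1787 + 156*√2) - 321329 = -319542 + 156*√2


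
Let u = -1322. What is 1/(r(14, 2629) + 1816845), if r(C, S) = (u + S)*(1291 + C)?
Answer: 1/3522480 ≈ 2.8389e-7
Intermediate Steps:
r(C, S) = (-1322 + S)*(1291 + C)
1/(r(14, 2629) + 1816845) = 1/((-1706702 - 1322*14 + 1291*2629 + 14*2629) + 1816845) = 1/((-1706702 - 18508 + 3394039 + 36806) + 1816845) = 1/(1705635 + 1816845) = 1/3522480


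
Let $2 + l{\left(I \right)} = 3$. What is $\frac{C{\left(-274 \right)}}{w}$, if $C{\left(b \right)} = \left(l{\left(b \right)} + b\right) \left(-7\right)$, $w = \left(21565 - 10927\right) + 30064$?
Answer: $\frac{1911}{40702} \approx 0.046951$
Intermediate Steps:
$l{\left(I \right)} = 1$ ($l{\left(I \right)} = -2 + 3 = 1$)
$w = 40702$ ($w = 10638 + 30064 = 40702$)
$C{\left(b \right)} = -7 - 7 b$ ($C{\left(b \right)} = \left(1 + b\right) \left(-7\right) = -7 - 7 b$)
$\frac{C{\left(-274 \right)}}{w} = \frac{-7 - -1918}{40702} = \left(-7 + 1918\right) \frac{1}{40702} = 1911 \cdot \frac{1}{40702} = \frac{1911}{40702}$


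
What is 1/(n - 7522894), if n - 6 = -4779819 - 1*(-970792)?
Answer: -1/11331915 ≈ -8.8246e-8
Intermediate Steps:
n = -3809021 (n = 6 + (-4779819 - 1*(-970792)) = 6 + (-4779819 + 970792) = 6 - 3809027 = -3809021)
1/(n - 7522894) = 1/(-3809021 - 7522894) = 1/(-11331915) = -1/11331915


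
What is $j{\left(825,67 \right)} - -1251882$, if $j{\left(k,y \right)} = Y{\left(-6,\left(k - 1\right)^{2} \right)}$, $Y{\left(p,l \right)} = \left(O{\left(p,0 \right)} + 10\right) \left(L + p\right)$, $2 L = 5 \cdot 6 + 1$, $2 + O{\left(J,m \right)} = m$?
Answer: $1251958$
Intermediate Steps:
$O{\left(J,m \right)} = -2 + m$
$L = \frac{31}{2}$ ($L = \frac{5 \cdot 6 + 1}{2} = \frac{30 + 1}{2} = \frac{1}{2} \cdot 31 = \frac{31}{2} \approx 15.5$)
$Y{\left(p,l \right)} = 124 + 8 p$ ($Y{\left(p,l \right)} = \left(\left(-2 + 0\right) + 10\right) \left(\frac{31}{2} + p\right) = \left(-2 + 10\right) \left(\frac{31}{2} + p\right) = 8 \left(\frac{31}{2} + p\right) = 124 + 8 p$)
$j{\left(k,y \right)} = 76$ ($j{\left(k,y \right)} = 124 + 8 \left(-6\right) = 124 - 48 = 76$)
$j{\left(825,67 \right)} - -1251882 = 76 - -1251882 = 76 + 1251882 = 1251958$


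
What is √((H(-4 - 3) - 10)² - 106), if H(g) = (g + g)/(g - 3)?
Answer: 3*I*√89/5 ≈ 5.6604*I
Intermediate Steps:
H(g) = 2*g/(-3 + g) (H(g) = (2*g)/(-3 + g) = 2*g/(-3 + g))
√((H(-4 - 3) - 10)² - 106) = √((2*(-4 - 3)/(-3 + (-4 - 3)) - 10)² - 106) = √((2*(-7)/(-3 - 7) - 10)² - 106) = √((2*(-7)/(-10) - 10)² - 106) = √((2*(-7)*(-⅒) - 10)² - 106) = √((7/5 - 10)² - 106) = √((-43/5)² - 106) = √(1849/25 - 106) = √(-801/25) = 3*I*√89/5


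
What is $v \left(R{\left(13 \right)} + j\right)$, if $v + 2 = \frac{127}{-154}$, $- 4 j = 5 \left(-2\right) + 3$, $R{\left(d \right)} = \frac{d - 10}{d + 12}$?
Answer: $- \frac{1479}{280} \approx -5.2821$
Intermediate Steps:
$R{\left(d \right)} = \frac{-10 + d}{12 + d}$
$j = \frac{7}{4}$ ($j = - \frac{5 \left(-2\right) + 3}{4} = - \frac{-10 + 3}{4} = \left(- \frac{1}{4}\right) \left(-7\right) = \frac{7}{4} \approx 1.75$)
$v = - \frac{435}{154}$ ($v = -2 + \frac{127}{-154} = -2 + 127 \left(- \frac{1}{154}\right) = -2 - \frac{127}{154} = - \frac{435}{154} \approx -2.8247$)
$v \left(R{\left(13 \right)} + j\right) = - \frac{435 \left(\frac{-10 + 13}{12 + 13} + \frac{7}{4}\right)}{154} = - \frac{435 \left(\frac{1}{25} \cdot 3 + \frac{7}{4}\right)}{154} = - \frac{435 \left(\frac{3}{25} + \frac{7}{4}\right)}{154} = \left(- \frac{435}{154}\right) \frac{187}{100} = - \frac{1479}{280}$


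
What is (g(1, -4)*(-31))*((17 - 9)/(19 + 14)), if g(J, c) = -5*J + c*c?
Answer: -248/3 ≈ -82.667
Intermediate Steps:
g(J, c) = c² - 5*J (g(J, c) = -5*J + c² = c² - 5*J)
(g(1, -4)*(-31))*((17 - 9)/(19 + 14)) = (((-4)² - 5*1)*(-31))*((17 - 9)/(19 + 14)) = ((16 - 5)*(-31))*(8/33) = (11*(-31))*(8*(1/33)) = -341*8/33 = -248/3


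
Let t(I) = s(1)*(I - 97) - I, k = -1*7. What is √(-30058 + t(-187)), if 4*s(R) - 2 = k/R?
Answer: 2*I*√7379 ≈ 171.8*I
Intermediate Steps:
k = -7
s(R) = ½ - 7/(4*R) (s(R) = ½ + (-7/R)/4 = ½ - 7/(4*R))
t(I) = 485/4 - 9*I/4 (t(I) = ((¼)*(-7 + 2*1)/1)*(I - 97) - I = ((¼)*1*(-7 + 2))*(-97 + I) - I = ((¼)*1*(-5))*(-97 + I) - I = -5*(-97 + I)/4 - I = (485/4 - 5*I/4) - I = 485/4 - 9*I/4)
√(-30058 + t(-187)) = √(-30058 + (485/4 - 9/4*(-187))) = √(-30058 + (485/4 + 1683/4)) = √(-30058 + 542) = √(-29516) = 2*I*√7379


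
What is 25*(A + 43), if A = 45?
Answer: 2200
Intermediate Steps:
25*(A + 43) = 25*(45 + 43) = 25*88 = 2200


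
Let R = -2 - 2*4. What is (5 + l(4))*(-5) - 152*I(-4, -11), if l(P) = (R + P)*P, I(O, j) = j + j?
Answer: 3439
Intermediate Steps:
R = -10 (R = -2 - 8 = -10)
I(O, j) = 2*j
l(P) = P*(-10 + P) (l(P) = (-10 + P)*P = P*(-10 + P))
(5 + l(4))*(-5) - 152*I(-4, -11) = (5 + 4*(-10 + 4))*(-5) - 304*(-11) = (5 + 4*(-6))*(-5) - 152*(-22) = (5 - 24)*(-5) + 3344 = -19*(-5) + 3344 = 95 + 3344 = 3439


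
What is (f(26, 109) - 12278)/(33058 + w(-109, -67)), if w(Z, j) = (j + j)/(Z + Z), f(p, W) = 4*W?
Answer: -1290778/3603389 ≈ -0.35821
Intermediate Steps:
w(Z, j) = j/Z (w(Z, j) = (2*j)/((2*Z)) = (2*j)*(1/(2*Z)) = j/Z)
(f(26, 109) - 12278)/(33058 + w(-109, -67)) = (4*109 - 12278)/(33058 - 67/(-109)) = (436 - 12278)/(33058 - 67*(-1/109)) = -11842/(33058 + 67/109) = -11842/3603389/109 = -11842*109/3603389 = -1290778/3603389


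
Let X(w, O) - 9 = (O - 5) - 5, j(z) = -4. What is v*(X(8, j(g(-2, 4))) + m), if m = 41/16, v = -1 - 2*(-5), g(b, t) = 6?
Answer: -351/16 ≈ -21.938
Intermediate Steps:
X(w, O) = -1 + O (X(w, O) = 9 + ((O - 5) - 5) = 9 + ((-5 + O) - 5) = 9 + (-10 + O) = -1 + O)
v = 9 (v = -1 + 10 = 9)
m = 41/16 (m = 41*(1/16) = 41/16 ≈ 2.5625)
v*(X(8, j(g(-2, 4))) + m) = 9*((-1 - 4) + 41/16) = 9*(-5 + 41/16) = 9*(-39/16) = -351/16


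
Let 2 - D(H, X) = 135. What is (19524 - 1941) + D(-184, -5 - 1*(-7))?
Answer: 17450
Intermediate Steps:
D(H, X) = -133 (D(H, X) = 2 - 1*135 = 2 - 135 = -133)
(19524 - 1941) + D(-184, -5 - 1*(-7)) = (19524 - 1941) - 133 = 17583 - 133 = 17450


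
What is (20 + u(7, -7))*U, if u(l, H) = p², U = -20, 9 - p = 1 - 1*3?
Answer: -2820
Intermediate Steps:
p = 11 (p = 9 - (1 - 1*3) = 9 - (1 - 3) = 9 - 1*(-2) = 9 + 2 = 11)
u(l, H) = 121 (u(l, H) = 11² = 121)
(20 + u(7, -7))*U = (20 + 121)*(-20) = 141*(-20) = -2820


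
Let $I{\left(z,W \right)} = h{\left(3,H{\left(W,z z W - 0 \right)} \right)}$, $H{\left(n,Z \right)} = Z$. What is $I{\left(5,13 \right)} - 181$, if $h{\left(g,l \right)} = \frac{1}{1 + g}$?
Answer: $- \frac{723}{4} \approx -180.75$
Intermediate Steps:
$I{\left(z,W \right)} = \frac{1}{4}$ ($I{\left(z,W \right)} = \frac{1}{1 + 3} = \frac{1}{4}$)
$I{\left(5,13 \right)} - 181 = \frac{1}{4} - 181 = - \frac{723}{4}$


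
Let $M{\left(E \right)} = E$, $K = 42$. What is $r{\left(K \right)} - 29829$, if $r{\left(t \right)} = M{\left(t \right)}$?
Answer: $-29787$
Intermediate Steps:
$r{\left(t \right)} = t$
$r{\left(K \right)} - 29829 = 42 - 29829 = -29787$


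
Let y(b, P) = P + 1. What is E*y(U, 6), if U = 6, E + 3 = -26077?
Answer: -182560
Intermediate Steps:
E = -26080 (E = -3 - 26077 = -26080)
y(b, P) = 1 + P
E*y(U, 6) = -26080*(1 + 6) = -26080*7 = -182560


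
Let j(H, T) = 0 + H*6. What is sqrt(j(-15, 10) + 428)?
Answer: 13*sqrt(2) ≈ 18.385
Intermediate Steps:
j(H, T) = 6*H (j(H, T) = 0 + 6*H = 6*H)
sqrt(j(-15, 10) + 428) = sqrt(6*(-15) + 428) = sqrt(-90 + 428) = sqrt(338) = 13*sqrt(2)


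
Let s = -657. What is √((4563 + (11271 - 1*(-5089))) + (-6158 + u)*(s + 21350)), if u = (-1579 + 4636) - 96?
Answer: I*√66134598 ≈ 8132.3*I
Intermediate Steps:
u = 2961 (u = 3057 - 96 = 2961)
√((4563 + (11271 - 1*(-5089))) + (-6158 + u)*(s + 21350)) = √((4563 + (11271 - 1*(-5089))) + (-6158 + 2961)*(-657 + 21350)) = √((4563 + (11271 + 5089)) - 3197*20693) = √((4563 + 16360) - 66155521) = √(20923 - 66155521) = √(-66134598) = I*√66134598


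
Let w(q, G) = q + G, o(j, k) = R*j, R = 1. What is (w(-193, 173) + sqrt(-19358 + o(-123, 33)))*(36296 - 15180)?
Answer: -422320 + 232276*I*sqrt(161) ≈ -4.2232e+5 + 2.9473e+6*I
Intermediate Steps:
o(j, k) = j (o(j, k) = 1*j = j)
w(q, G) = G + q
(w(-193, 173) + sqrt(-19358 + o(-123, 33)))*(36296 - 15180) = ((173 - 193) + sqrt(-19358 - 123))*(36296 - 15180) = (-20 + sqrt(-19481))*21116 = (-20 + 11*I*sqrt(161))*21116 = -422320 + 232276*I*sqrt(161)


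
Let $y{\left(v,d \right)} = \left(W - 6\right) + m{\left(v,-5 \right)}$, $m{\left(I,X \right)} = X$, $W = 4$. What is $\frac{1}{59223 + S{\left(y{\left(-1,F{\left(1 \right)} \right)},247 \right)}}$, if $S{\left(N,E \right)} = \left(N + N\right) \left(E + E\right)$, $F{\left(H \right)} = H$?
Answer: $\frac{1}{52307} \approx 1.9118 \cdot 10^{-5}$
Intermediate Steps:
$y{\left(v,d \right)} = -7$ ($y{\left(v,d \right)} = \left(4 - 6\right) - 5 = -2 - 5 = -7$)
$S{\left(N,E \right)} = 4 E N$ ($S{\left(N,E \right)} = 2 N 2 E = 4 E N$)
$\frac{1}{59223 + S{\left(y{\left(-1,F{\left(1 \right)} \right)},247 \right)}} = \frac{1}{59223 + 4 \cdot 247 \left(-7\right)} = \frac{1}{59223 - 6916} = \frac{1}{52307}$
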